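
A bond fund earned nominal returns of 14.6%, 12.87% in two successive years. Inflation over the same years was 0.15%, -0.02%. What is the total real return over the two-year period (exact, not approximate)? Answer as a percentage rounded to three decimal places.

Compound the nominal returns: 1.1460 × 1.1287 = 1.293490.
Compound inflation: 1.0015 × 0.9998 = 1.001300.
Deflate: 1.293490 / 1.001300 = 1.291811.
Total real return = 1.291811 − 1 → 29.181%.

29.181%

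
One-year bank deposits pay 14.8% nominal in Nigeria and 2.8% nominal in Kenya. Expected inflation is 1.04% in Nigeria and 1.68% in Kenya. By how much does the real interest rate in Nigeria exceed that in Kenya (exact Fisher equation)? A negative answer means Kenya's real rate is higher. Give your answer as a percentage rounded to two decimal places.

Nigeria: (1 + 0.1480)/(1 + 0.0104) − 1 = 13.6184%
Kenya: (1 + 0.0280)/(1 + 0.0168) − 1 = 1.1015%
Differential = 13.6184% − 1.1015% = 12.5169% → 12.52%.

12.52%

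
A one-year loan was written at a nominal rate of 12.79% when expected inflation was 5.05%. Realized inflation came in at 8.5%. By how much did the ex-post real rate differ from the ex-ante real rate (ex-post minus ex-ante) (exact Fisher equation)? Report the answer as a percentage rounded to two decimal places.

-3.41%

Ex-ante: (1 + 0.1279)/(1 + 0.0505) − 1 = 7.3679%
Ex-post: (1 + 0.1279)/(1 + 0.0850) − 1 = 3.9539%
Difference (ex-post − ex-ante) = -3.4140% → -3.41%.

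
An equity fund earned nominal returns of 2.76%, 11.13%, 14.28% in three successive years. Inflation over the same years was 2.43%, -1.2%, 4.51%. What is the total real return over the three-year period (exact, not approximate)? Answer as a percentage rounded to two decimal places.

23.39%

Compound the nominal returns: 1.0276 × 1.1113 × 1.1428 = 1.305045.
Compound inflation: 1.0243 × 0.9880 × 1.0451 = 1.057650.
Deflate: 1.305045 / 1.057650 = 1.233911.
Total real return = 1.233911 − 1 → 23.39%.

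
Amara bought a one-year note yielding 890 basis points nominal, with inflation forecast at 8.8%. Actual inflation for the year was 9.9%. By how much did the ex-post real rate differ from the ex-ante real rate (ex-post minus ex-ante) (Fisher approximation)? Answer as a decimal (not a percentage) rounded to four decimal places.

-0.0110

Ex-ante: 8.9% − 8.8% = 0.100%
Ex-post: 8.9% − 9.9% = -1.000%
Difference (ex-post − ex-ante) = -1.1000% → -0.0110.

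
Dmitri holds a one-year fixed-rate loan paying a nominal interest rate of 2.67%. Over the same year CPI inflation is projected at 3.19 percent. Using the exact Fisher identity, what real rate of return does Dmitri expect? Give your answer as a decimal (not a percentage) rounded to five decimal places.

By the Fisher identity, 1 + r = (1 + i)/(1 + π).
1 + r = 1.02670 / 1.03190 = 0.994961
r = 0.994961 − 1 = -0.5039%, i.e. -0.00504.

-0.00504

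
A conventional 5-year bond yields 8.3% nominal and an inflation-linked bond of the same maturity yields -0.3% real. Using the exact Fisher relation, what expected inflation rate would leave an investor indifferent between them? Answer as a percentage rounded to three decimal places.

8.626%

(1 + π) = (1 + i)/(1 + r) = 1.08300 / 0.99700 = 1.086259
Break-even inflation = 1.086259 − 1 → 8.626%.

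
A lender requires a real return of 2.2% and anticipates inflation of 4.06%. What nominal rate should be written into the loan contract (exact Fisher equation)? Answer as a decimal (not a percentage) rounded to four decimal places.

0.0635

(1 + i) = (1 + r)(1 + π) = 1.02200 × 1.04060 = 1.0634932
i = 1.0634932 − 1, so the required nominal rate is 0.0635.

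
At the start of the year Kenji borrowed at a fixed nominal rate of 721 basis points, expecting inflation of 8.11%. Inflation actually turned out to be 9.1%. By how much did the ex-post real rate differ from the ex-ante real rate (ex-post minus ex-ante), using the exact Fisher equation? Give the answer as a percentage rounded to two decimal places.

Ex-ante: (1 + 0.0721)/(1 + 0.0811) − 1 = -0.8325%
Ex-post: (1 + 0.0721)/(1 + 0.0910) − 1 = -1.7324%
Difference (ex-post − ex-ante) = -0.8999% → -0.90%.

-0.90%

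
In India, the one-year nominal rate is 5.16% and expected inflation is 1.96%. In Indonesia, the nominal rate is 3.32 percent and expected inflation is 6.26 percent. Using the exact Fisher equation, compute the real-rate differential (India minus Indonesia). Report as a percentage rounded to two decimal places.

5.91%

India: (1 + 0.0516)/(1 + 0.0196) − 1 = 3.1385%
Indonesia: (1 + 0.0332)/(1 + 0.0626) − 1 = -2.7668%
Differential = 3.1385% − (-2.7668%) = 5.9053% → 5.91%.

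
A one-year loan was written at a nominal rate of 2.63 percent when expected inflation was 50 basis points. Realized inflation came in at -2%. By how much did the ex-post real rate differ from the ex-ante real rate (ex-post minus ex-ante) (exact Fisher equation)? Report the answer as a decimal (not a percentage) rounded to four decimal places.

0.0261

Ex-ante: (1 + 0.0263)/(1 + 0.0050) − 1 = 2.1194%
Ex-post: (1 + 0.0263)/(1 − 0.0200) − 1 = 4.7245%
Difference (ex-post − ex-ante) = 2.6051% → 0.0261.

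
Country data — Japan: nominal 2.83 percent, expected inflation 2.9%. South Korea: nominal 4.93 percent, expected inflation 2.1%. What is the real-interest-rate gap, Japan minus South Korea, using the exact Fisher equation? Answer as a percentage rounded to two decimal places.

-2.84%

Japan: (1 + 0.0283)/(1 + 0.0290) − 1 = -0.0680%
South Korea: (1 + 0.0493)/(1 + 0.0210) − 1 = 2.7718%
Differential = -0.0680% − 2.7718% = -2.8398% → -2.84%.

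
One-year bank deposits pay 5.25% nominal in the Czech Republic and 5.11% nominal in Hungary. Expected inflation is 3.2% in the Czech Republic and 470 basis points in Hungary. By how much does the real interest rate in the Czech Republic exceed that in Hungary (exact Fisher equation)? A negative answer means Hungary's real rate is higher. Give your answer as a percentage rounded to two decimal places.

1.59%

The Czech Republic: (1 + 0.0525)/(1 + 0.0320) − 1 = 1.9864%
Hungary: (1 + 0.0511)/(1 + 0.0470) − 1 = 0.3916%
Differential = 1.9864% − 0.3916% = 1.5948% → 1.59%.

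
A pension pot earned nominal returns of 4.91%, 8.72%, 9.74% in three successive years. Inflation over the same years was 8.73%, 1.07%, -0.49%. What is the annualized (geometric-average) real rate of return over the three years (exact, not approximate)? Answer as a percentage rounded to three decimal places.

4.605%

Nominal growth factor = 1.0491 × 1.0872 × 1.0974 = 1.25167416
Price-level growth factor = 1.0873 × 1.0107 × 0.9951 = 1.09354933
Real growth factor = 1.25167416 / 1.09354933 = 1.14459780
Annualized real rate = 1.14459780^(1/3) − 1 = 4.6046% → 4.605%.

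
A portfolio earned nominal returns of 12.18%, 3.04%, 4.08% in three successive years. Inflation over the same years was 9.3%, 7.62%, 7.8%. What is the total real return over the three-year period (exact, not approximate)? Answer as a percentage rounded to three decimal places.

Compound the nominal returns: 1.1218 × 1.0304 × 1.0408 = 1.203064.
Compound inflation: 1.0930 × 1.0762 × 1.0780 = 1.268037.
Deflate: 1.203064 / 1.268037 = 0.948761.
Total real return = 0.948761 − 1 → -5.124%.

-5.124%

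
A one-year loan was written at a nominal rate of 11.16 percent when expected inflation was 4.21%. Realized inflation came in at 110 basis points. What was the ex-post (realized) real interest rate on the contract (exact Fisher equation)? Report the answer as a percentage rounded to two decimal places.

9.95%

Ex-post: (1 + 0.1116)/(1 + 0.0110) − 1 = 9.9505%
So the realized real rate is 9.95%.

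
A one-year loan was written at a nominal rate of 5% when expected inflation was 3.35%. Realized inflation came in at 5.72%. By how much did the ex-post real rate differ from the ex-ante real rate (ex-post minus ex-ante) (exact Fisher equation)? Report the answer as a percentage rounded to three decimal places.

-2.278%

Ex-ante: (1 + 0.0500)/(1 + 0.0335) − 1 = 1.5965%
Ex-post: (1 + 0.0500)/(1 + 0.0572) − 1 = -0.6810%
Difference (ex-post − ex-ante) = -2.2776% → -2.278%.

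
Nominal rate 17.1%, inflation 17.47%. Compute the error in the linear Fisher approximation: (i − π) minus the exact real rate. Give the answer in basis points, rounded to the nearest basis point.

Approximate: r ≈ 17.100% − 17.470% = -0.3700%
Exact: (1 + 0.1710)/(1 + 0.1747) − 1 = -0.31497%
Error = -0.3700% − (-0.31497%) = -0.05503% → -6 basis points.

-6 basis points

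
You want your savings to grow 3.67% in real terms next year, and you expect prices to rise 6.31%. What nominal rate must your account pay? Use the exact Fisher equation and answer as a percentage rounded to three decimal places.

(1 + i) = (1 + r)(1 + π) = 1.03670 × 1.06310 = 1.10211577
i = 1.10211577 − 1, so the required nominal rate is 10.212%.

10.212%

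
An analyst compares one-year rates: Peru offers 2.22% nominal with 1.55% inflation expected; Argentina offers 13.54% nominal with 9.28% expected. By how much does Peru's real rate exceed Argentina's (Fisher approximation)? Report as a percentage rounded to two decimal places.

-3.59%

Peru: 2.22% − 1.55% = 0.670%
Argentina: 13.54% − 9.28% = 4.260%
Differential = -3.590% → -3.59%.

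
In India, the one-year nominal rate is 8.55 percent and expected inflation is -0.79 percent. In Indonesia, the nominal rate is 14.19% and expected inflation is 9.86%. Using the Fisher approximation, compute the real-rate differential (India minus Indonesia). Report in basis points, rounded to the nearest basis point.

501 basis points

India: 8.55% − (-0.79%) = 9.340%
Indonesia: 14.19% − 9.86% = 4.330%
Differential = 5.010% → 501 basis points.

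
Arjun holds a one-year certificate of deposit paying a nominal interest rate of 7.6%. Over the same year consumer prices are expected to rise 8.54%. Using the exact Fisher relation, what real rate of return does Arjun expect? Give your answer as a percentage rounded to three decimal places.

-0.866%

1 + r = 1.07600 / 1.08540 = 0.991340
r = 0.991340 − 1 = -0.8660%, i.e. -0.866%.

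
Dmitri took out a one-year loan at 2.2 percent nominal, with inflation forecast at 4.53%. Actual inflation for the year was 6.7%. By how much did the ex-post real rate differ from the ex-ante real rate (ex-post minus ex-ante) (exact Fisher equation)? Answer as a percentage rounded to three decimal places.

-1.988%

Ex-ante: (1 + 0.0220)/(1 + 0.0453) − 1 = -2.2290%
Ex-post: (1 + 0.0220)/(1 + 0.0670) − 1 = -4.2174%
Difference (ex-post − ex-ante) = -1.9884% → -1.988%.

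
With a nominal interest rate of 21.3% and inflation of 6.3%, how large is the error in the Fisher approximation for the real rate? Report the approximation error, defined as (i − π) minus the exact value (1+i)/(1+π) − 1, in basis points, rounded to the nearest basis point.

Approximate: r ≈ 21.300% − 6.300% = 15.0000%
Exact: (1 + 0.2130)/(1 + 0.0630) − 1 = 14.1110%
Error = 15.0000% − 14.1110% = 0.8890% → 89 basis points.

89 basis points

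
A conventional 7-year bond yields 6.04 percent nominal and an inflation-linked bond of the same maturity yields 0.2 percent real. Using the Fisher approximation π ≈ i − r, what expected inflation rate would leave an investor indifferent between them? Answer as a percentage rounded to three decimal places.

π ≈ i − r = 6.04% − 0.2% → 5.840%.

5.840%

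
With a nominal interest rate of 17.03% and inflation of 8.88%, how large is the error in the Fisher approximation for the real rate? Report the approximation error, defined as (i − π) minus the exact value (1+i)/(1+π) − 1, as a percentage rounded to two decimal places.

0.66%

Approximate: r ≈ 17.030% − 8.880% = 8.1500%
Exact: (1 + 0.1703)/(1 + 0.0888) − 1 = 7.4853%
Error = 8.1500% − 7.4853% = 0.6647% → 0.66%.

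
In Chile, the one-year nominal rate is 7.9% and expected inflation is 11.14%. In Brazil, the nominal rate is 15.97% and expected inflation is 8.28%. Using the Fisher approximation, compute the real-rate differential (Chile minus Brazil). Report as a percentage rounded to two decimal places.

-10.93%

Chile: 7.9% − 11.14% = -3.240%
Brazil: 15.97% − 8.28% = 7.690%
Differential = -10.930% → -10.93%.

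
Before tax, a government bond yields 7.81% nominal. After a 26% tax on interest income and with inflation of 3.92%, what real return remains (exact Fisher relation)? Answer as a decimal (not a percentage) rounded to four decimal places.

After-tax nominal return = 7.81% × (1 − 0.26) = 5.7794%.
1 + r = 1.057794 / 1.03920 = 1.017893
After-tax real rate = 1.017893 − 1 → 0.0179.

0.0179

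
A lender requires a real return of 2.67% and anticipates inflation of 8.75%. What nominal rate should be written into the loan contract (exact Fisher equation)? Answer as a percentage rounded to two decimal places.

(1 + i) = (1 + r)(1 + π) = 1.02670 × 1.08750 = 1.11653625
i = 1.11653625 − 1, so the required nominal rate is 11.65%.

11.65%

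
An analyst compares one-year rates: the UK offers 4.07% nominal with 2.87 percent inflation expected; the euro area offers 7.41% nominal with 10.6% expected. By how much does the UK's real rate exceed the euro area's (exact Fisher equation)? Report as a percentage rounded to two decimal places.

4.05%

The UK: (1 + 0.0407)/(1 + 0.0287) − 1 = 1.1665%
The euro area: (1 + 0.0741)/(1 + 0.1060) − 1 = -2.8843%
Differential = 1.1665% − (-2.8843%) = 4.0508% → 4.05%.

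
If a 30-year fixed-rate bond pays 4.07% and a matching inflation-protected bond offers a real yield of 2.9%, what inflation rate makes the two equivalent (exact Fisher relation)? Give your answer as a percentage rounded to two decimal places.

1.14%

(1 + π) = (1 + i)/(1 + r) = 1.04070 / 1.02900 = 1.011370
Break-even inflation = 1.011370 − 1 → 1.14%.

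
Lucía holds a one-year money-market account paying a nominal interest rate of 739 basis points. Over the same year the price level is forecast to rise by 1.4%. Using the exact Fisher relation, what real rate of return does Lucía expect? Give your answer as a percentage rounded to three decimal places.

5.907%

By the Fisher relation, 1 + r = (1 + i)/(1 + π).
1 + r = 1.07390 / 1.01400 = 1.059073
r = 1.059073 − 1 = 5.9073%, i.e. 5.907%.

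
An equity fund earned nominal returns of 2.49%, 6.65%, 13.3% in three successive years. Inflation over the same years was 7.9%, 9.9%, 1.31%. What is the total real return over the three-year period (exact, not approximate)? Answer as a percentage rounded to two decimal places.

Compound the nominal returns: 1.0249 × 1.0665 × 1.1330 = 1.238432.
Compound inflation: 1.0790 × 1.0990 × 1.0131 = 1.201355.
Deflate: 1.238432 / 1.201355 = 1.030863.
Total real return = 1.030863 − 1 → 3.09%.

3.09%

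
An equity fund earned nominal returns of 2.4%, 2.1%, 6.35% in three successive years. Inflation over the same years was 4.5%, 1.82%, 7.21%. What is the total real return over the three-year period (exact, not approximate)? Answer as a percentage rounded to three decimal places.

-2.528%

Nominal growth factor = 1.0240 × 1.0210 × 1.0635 = 1.111894
Price-level growth factor = 1.0450 × 1.0182 × 1.0721 = 1.140735
Real growth factor = 1.111894 / 1.140735 = 0.974717
Total real return = 0.974717 − 1 → -2.528%.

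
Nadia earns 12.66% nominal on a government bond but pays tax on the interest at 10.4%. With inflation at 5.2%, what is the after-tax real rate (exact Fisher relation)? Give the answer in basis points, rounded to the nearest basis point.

After-tax nominal return = 12.66% × (1 − 0.104) = 11.34336%.
1 + r = 1.1134336 / 1.05200 = 1.058397
After-tax real rate = 1.058397 − 1 → 584 basis points.

584 basis points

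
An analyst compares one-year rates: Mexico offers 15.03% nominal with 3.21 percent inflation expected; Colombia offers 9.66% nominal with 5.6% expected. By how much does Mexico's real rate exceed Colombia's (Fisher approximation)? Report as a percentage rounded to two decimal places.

7.76%

Mexico: 15.03% − 3.21% = 11.820%
Colombia: 9.66% − 5.6% = 4.060%
Differential = 7.760% → 7.76%.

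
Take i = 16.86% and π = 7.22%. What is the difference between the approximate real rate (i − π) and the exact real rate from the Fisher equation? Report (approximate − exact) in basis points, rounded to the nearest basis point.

Approximate: r ≈ 16.860% − 7.220% = 9.6400%
Exact: (1 + 0.1686)/(1 + 0.0722) − 1 = 8.9909%
Error = 9.6400% − 8.9909% = 0.6491% → 65 basis points.

65 basis points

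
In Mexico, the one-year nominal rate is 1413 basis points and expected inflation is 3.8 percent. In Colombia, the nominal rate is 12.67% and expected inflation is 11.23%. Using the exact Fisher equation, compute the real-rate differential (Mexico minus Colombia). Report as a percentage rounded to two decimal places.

8.66%

Mexico: (1 + 0.1413)/(1 + 0.0380) − 1 = 9.9518%
Colombia: (1 + 0.1267)/(1 + 0.1123) − 1 = 1.2946%
Differential = 9.9518% − 1.2946% = 8.6572% → 8.66%.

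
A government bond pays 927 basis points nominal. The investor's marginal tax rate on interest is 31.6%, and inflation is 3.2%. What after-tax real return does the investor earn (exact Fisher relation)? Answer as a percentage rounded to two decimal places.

After-tax nominal return = 9.27% × (1 − 0.316) = 6.34068%.
1 + r = 1.0634068 / 1.03200 = 1.030433
After-tax real rate = 1.030433 − 1 → 3.04%.

3.04%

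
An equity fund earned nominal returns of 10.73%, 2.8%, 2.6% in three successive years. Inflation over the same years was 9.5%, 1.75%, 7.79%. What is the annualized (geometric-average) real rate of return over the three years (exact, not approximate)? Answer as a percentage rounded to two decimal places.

Compound the nominal returns: 1.1073 × 1.0280 × 1.0260 = 1.16790031.
Compound inflation: 1.0950 × 1.0175 × 1.0779 = 1.20095576.
Deflate: 1.16790031 / 1.20095576 = 0.97247572.
Annualized real rate = 0.97247572^(1/3) − 1 = -0.9260% → -0.93%.

-0.93%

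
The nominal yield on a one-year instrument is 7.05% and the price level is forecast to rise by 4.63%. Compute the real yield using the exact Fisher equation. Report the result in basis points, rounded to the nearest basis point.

231 basis points

1 + r = 1.07050 / 1.04630 = 1.023129
r = 1.023129 − 1 = 2.3129%, i.e. 231 basis points.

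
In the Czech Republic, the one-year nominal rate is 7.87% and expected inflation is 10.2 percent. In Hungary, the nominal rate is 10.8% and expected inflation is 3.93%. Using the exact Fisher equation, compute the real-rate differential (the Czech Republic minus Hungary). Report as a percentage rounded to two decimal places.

-8.72%

The Czech Republic: (1 + 0.0787)/(1 + 0.1020) − 1 = -2.1143%
Hungary: (1 + 0.1080)/(1 + 0.0393) − 1 = 6.6102%
Differential = -2.1143% − 6.6102% = -8.7246% → -8.72%.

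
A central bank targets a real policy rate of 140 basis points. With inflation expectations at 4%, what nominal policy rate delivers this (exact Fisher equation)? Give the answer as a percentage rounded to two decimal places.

(1 + i) = (1 + r)(1 + π) = 1.01400 × 1.04000 = 1.05456
i = 1.05456 − 1, so the required nominal rate is 5.46%.

5.46%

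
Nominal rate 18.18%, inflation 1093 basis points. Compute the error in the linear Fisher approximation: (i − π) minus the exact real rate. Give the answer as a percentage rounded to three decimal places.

Approximate: r ≈ 18.180% − 10.930% = 7.2500%
Exact: (1 + 0.1818)/(1 + 0.1093) − 1 = 6.5357%
Error = 7.2500% − 6.5357% = 0.7143% → 0.714%.

0.714%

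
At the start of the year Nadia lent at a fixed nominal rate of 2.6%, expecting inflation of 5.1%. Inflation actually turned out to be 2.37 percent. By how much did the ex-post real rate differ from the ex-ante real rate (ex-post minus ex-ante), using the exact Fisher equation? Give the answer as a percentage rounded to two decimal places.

2.60%

Ex-ante: (1 + 0.0260)/(1 + 0.0510) − 1 = -2.3787%
Ex-post: (1 + 0.0260)/(1 + 0.0237) − 1 = 0.2247%
Difference (ex-post − ex-ante) = 2.6034% → 2.60%.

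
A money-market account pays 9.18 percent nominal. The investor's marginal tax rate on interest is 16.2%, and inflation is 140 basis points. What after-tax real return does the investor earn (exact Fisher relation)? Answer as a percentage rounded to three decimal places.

After-tax nominal return = 9.18% × (1 − 0.162) = 7.69284%.
1 + r = 1.0769284 / 1.01400 = 1.062060
After-tax real rate = 1.062060 − 1 → 6.206%.

6.206%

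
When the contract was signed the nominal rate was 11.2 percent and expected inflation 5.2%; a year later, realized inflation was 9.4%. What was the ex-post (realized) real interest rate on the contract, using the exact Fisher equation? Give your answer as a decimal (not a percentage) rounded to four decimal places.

Ex-post: (1 + 0.1120)/(1 + 0.0940) − 1 = 1.6453%
So the realized real rate is 0.0165.

0.0165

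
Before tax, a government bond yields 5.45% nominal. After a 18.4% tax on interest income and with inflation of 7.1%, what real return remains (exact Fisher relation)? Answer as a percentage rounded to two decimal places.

-2.48%

After-tax nominal return = 5.45% × (1 − 0.184) = 4.4472%.
1 + r = 1.044472 / 1.07100 = 0.975231
After-tax real rate = 0.975231 − 1 → -2.48%.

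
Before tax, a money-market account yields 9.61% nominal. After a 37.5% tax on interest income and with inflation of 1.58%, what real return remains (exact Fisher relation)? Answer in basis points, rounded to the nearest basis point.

436 basis points

After-tax nominal return = 9.61% × (1 − 0.375) = 6.00625%.
1 + r = 1.0600625 / 1.01580 = 1.043574
After-tax real rate = 1.043574 − 1 → 436 basis points.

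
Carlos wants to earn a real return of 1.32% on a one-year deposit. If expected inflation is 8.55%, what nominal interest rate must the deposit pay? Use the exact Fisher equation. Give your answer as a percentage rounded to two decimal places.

9.98%

(1 + i) = (1 + r)(1 + π) = 1.01320 × 1.08550 = 1.0998286
i = 1.0998286 − 1, so the required nominal rate is 9.98%.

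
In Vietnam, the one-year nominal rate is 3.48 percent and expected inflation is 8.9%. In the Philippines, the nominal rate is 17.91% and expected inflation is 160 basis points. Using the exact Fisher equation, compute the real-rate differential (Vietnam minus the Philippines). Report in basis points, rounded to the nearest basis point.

Vietnam: (1 + 0.0348)/(1 + 0.0890) − 1 = -4.9770%
The Philippines: (1 + 0.1791)/(1 + 0.0160) − 1 = 16.0531%
Differential = -4.9770% − 16.0531% = -21.0302% → -2103 basis points.

-2103 basis points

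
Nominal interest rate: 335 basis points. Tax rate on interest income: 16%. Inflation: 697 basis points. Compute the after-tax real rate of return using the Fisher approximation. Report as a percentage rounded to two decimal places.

After-tax nominal return = 3.35% × (1 − 0.16) = 2.8140%.
r ≈ 2.8140% − 6.97% → -4.16%.

-4.16%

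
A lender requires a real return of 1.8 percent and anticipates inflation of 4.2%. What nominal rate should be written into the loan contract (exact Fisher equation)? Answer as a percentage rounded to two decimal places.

6.08%

(1 + i) = (1 + r)(1 + π) = 1.01800 × 1.04200 = 1.060756
i = 1.060756 − 1, so the required nominal rate is 6.08%.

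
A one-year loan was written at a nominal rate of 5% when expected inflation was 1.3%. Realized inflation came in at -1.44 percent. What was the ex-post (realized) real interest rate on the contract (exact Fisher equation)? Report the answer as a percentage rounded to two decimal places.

6.53%

Ex-post: (1 + 0.0500)/(1 − 0.0144) − 1 = 6.5341%
So the realized real rate is 6.53%.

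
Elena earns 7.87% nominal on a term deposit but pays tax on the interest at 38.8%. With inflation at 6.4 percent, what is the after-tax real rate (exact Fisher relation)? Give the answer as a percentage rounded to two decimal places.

After-tax nominal return = 7.87% × (1 − 0.388) = 4.81644%.
1 + r = 1.0481644 / 1.06400 = 0.985117
After-tax real rate = 0.985117 − 1 → -1.49%.

-1.49%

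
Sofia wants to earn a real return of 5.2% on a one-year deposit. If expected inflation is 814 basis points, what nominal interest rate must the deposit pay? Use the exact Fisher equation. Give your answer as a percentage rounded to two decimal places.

13.76%

(1 + i) = (1 + r)(1 + π) = 1.05200 × 1.08140 = 1.1376328
i = 1.1376328 − 1, so the required nominal rate is 13.76%.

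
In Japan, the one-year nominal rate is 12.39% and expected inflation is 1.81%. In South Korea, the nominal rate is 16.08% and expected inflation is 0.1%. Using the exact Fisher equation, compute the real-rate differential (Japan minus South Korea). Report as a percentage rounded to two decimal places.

-5.57%

Japan: (1 + 0.1239)/(1 + 0.0181) − 1 = 10.3919%
South Korea: (1 + 0.1608)/(1 + 0.0010) − 1 = 15.9640%
Differential = 10.3919% − 15.9640% = -5.5721% → -5.57%.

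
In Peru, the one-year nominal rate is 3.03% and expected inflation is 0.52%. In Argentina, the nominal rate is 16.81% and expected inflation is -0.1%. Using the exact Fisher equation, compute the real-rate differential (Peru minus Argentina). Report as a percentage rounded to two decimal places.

Peru: (1 + 0.0303)/(1 + 0.0052) − 1 = 2.4970%
Argentina: (1 + 0.1681)/(1 − 0.0010) − 1 = 16.9269%
Differential = 2.4970% − 16.9269% = -14.4299% → -14.43%.

-14.43%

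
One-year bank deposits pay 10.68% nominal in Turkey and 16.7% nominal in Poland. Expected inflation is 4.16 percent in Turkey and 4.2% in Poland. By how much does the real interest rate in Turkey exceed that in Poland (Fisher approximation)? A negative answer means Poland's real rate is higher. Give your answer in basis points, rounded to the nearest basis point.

-598 basis points

Turkey: 10.68% − 4.16% = 6.520%
Poland: 16.7% − 4.2% = 12.500%
Differential = -5.980% → -598 basis points.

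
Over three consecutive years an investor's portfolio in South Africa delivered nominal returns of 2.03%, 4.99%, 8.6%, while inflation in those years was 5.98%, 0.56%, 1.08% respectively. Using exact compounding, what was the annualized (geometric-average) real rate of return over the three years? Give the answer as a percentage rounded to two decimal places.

2.60%

Compound the nominal returns: 1.0203 × 1.0499 × 1.0860 = 1.16333729.
Compound inflation: 1.0598 × 1.0056 × 1.0108 = 1.07724482.
Deflate: 1.16333729 / 1.07724482 = 1.07991913.
Annualized real rate = 1.07991913^(1/3) − 1 = 2.5960% → 2.60%.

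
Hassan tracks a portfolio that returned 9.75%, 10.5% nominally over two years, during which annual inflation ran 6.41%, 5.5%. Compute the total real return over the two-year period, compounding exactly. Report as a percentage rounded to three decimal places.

8.027%

Nominal growth factor = 1.0975 × 1.1050 = 1.212738
Price-level growth factor = 1.0641 × 1.0550 = 1.122626
Real growth factor = 1.212738 / 1.122626 = 1.080269
Total real return = 1.080269 − 1 → 8.027%.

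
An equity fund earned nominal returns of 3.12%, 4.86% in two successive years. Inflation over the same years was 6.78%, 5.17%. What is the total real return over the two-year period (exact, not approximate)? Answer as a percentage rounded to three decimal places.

-3.712%

Compound the nominal returns: 1.0312 × 1.0486 = 1.081316.
Compound inflation: 1.0678 × 1.0517 = 1.123005.
Deflate: 1.081316 / 1.123005 = 0.962877.
Total real return = 0.962877 − 1 → -3.712%.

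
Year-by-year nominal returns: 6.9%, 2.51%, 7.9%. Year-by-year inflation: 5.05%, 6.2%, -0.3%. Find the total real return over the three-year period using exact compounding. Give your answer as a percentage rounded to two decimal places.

6.30%

Nominal growth factor = 1.0690 × 1.0251 × 1.0790 = 1.182403
Price-level growth factor = 1.0505 × 1.0620 × 0.9970 = 1.112284
Real growth factor = 1.182403 / 1.112284 = 1.063040
Total real return = 1.063040 − 1 → 6.30%.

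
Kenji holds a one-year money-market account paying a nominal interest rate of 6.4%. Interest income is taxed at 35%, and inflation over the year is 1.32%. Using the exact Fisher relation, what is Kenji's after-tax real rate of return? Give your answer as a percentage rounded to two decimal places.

2.80%

After-tax nominal return = 6.4% × (1 − 0.35) = 4.1600%.
1 + r = 1.04160 / 1.01320 = 1.028030
After-tax real rate = 1.028030 − 1 → 2.80%.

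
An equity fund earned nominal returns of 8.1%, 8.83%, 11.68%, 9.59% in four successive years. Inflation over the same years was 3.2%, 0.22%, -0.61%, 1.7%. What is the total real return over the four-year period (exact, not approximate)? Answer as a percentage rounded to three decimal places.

37.728%

Nominal growth factor = 1.0810 × 1.0883 × 1.1168 × 1.0959 = 1.439861
Price-level growth factor = 1.0320 × 1.0022 × 0.9939 × 1.0170 = 1.045437
Real growth factor = 1.439861 / 1.045437 = 1.377282
Total real return = 1.377282 − 1 → 37.728%.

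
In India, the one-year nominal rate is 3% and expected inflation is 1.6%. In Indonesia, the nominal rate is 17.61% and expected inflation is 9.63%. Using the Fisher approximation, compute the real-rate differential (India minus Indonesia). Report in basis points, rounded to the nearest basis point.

-658 basis points

India: 3% − 1.6% = 1.400%
Indonesia: 17.61% − 9.63% = 7.980%
Differential = -6.580% → -658 basis points.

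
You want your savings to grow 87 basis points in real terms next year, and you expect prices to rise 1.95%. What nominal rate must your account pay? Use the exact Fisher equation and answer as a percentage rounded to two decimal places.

2.84%

(1 + i) = (1 + r)(1 + π) = 1.00870 × 1.01950 = 1.02836965
i = 1.02836965 − 1, so the required nominal rate is 2.84%.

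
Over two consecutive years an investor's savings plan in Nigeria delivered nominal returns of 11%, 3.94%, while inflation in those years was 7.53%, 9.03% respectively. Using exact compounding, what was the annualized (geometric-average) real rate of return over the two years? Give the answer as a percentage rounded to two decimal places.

Compound the nominal returns: 1.1100 × 1.0394 = 1.15373400.
Compound inflation: 1.0753 × 1.0903 = 1.17239959.
Deflate: 1.15373400 / 1.17239959 = 0.98407916.
Annualized real rate = 0.98407916^(1/2) − 1 = -0.7992% → -0.80%.

-0.80%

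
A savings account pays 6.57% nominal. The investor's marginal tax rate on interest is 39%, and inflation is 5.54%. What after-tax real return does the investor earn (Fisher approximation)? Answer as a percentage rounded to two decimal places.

-1.53%

After-tax nominal return = 6.57% × (1 − 0.39) = 4.0077%.
r ≈ 4.0077% − 5.54% → -1.53%.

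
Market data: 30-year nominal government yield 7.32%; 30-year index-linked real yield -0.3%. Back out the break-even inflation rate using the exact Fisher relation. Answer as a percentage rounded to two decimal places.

7.64%

(1 + π) = (1 + i)/(1 + r) = 1.07320 / 0.99700 = 1.076429
Break-even inflation = 1.076429 − 1 → 7.64%.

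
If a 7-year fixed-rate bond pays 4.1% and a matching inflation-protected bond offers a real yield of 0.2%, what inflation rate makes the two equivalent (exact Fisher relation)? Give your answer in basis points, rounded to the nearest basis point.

(1 + π) = (1 + i)/(1 + r) = 1.04100 / 1.00200 = 1.038922
Break-even inflation = 1.038922 − 1 → 389 basis points.

389 basis points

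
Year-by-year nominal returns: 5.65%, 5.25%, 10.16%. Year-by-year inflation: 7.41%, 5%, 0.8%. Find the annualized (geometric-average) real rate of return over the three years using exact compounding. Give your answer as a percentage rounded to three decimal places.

2.520%

Nominal growth factor = 1.0565 × 1.0525 × 1.1016 = 1.22494202
Price-level growth factor = 1.0741 × 1.0500 × 1.0080 = 1.13682744
Real growth factor = 1.22494202 / 1.13682744 = 1.07750920
Annualized real rate = 1.07750920^(1/3) − 1 = 2.5196% → 2.520%.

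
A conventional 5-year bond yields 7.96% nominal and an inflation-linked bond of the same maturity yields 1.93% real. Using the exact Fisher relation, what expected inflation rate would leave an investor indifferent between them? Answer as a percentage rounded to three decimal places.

(1 + π) = (1 + i)/(1 + r) = 1.07960 / 1.01930 = 1.059158
Break-even inflation = 1.059158 − 1 → 5.916%.

5.916%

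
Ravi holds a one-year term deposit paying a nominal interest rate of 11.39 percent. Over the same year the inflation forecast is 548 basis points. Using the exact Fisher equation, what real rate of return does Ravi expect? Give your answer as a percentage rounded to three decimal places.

5.603%

By the Fisher equation, 1 + r = (1 + i)/(1 + π).
1 + r = 1.11390 / 1.05480 = 1.056030
r = 1.056030 − 1 = 5.6030%, i.e. 5.603%.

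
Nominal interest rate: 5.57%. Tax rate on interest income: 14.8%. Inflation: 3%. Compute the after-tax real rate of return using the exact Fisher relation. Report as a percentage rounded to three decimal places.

1.695%

After-tax nominal return = 5.57% × (1 − 0.148) = 4.74564%.
1 + r = 1.0474564 / 1.03000 = 1.016948
After-tax real rate = 1.016948 − 1 → 1.695%.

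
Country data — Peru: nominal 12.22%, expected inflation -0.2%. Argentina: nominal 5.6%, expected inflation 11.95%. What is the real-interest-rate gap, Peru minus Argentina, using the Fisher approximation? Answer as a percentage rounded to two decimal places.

18.77%

Peru: 12.22% − (-0.2%) = 12.420%
Argentina: 5.6% − 11.95% = -6.350%
Differential = 18.770% → 18.77%.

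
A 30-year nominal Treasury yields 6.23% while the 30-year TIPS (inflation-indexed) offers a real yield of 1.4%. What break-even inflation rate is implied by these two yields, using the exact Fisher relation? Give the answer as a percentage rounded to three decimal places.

4.763%

(1 + π) = (1 + i)/(1 + r) = 1.06230 / 1.01400 = 1.047633
Break-even inflation = 1.047633 − 1 → 4.763%.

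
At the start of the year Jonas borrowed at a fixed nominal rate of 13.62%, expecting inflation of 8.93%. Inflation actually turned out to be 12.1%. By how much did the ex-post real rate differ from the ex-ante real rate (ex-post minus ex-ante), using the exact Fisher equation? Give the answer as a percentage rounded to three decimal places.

-2.950%

Ex-ante: (1 + 0.1362)/(1 + 0.0893) − 1 = 4.3055%
Ex-post: (1 + 0.1362)/(1 + 0.1210) − 1 = 1.3559%
Difference (ex-post − ex-ante) = -2.9496% → -2.950%.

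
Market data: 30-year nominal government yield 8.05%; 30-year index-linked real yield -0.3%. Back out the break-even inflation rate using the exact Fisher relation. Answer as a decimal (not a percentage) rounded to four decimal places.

(1 + π) = (1 + i)/(1 + r) = 1.08050 / 0.99700 = 1.083751
Break-even inflation = 1.083751 − 1 → 0.0838.

0.0838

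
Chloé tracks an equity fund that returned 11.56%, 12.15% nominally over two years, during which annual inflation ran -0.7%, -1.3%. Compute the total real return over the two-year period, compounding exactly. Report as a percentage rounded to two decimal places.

Compound the nominal returns: 1.1156 × 1.1215 = 1.251145.
Compound inflation: 0.9930 × 0.9870 = 0.980091.
Deflate: 1.251145 / 0.980091 = 1.276560.
Total real return = 1.276560 − 1 → 27.66%.

27.66%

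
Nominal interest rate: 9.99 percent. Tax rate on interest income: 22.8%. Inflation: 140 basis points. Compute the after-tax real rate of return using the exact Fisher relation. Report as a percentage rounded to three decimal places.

6.225%

After-tax nominal return = 9.99% × (1 − 0.228) = 7.71228%.
1 + r = 1.0771228 / 1.01400 = 1.062251
After-tax real rate = 1.062251 − 1 → 6.225%.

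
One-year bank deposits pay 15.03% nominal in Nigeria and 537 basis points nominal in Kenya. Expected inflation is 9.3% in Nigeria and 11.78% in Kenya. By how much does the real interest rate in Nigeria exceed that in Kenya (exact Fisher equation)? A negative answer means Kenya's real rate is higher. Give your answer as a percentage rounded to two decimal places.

10.98%

Nigeria: (1 + 0.1503)/(1 + 0.0930) − 1 = 5.2425%
Kenya: (1 + 0.0537)/(1 + 0.1178) − 1 = -5.7345%
Differential = 5.2425% − (-5.7345%) = 10.9769% → 10.98%.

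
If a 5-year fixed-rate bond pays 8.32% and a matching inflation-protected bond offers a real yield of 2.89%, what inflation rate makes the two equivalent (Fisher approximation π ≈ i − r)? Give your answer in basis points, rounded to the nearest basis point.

π ≈ i − r = 8.32% − 2.89% → 543 basis points.

543 basis points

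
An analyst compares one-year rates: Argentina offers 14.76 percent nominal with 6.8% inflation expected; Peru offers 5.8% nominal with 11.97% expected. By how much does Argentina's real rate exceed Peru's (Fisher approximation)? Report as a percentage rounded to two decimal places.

Argentina: 14.76% − 6.8% = 7.960%
Peru: 5.8% − 11.97% = -6.170%
Differential = 14.130% → 14.13%.

14.13%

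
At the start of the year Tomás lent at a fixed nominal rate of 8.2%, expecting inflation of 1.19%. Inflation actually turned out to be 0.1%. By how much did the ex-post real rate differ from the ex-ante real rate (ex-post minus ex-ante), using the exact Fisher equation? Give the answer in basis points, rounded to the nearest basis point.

116 basis points

Ex-ante: (1 + 0.0820)/(1 + 0.0119) − 1 = 6.9276%
Ex-post: (1 + 0.0820)/(1 + 0.0010) − 1 = 8.0919%
Difference (ex-post − ex-ante) = 1.1643% → 116 basis points.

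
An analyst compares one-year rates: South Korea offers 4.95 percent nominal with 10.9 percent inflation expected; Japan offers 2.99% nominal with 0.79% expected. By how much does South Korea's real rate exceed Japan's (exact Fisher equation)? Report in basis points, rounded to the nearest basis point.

South Korea: (1 + 0.0495)/(1 + 0.1090) − 1 = -5.3652%
Japan: (1 + 0.0299)/(1 + 0.0079) − 1 = 2.1828%
Differential = -5.3652% − 2.1828% = -7.5480% → -755 basis points.

-755 basis points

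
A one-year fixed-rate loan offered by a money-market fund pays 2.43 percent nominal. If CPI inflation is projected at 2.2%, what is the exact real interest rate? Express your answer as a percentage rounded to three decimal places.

1 + r = 1.02430 / 1.02200 = 1.002250
r = 1.002250 − 1 = 0.2250%, i.e. 0.225%.

0.225%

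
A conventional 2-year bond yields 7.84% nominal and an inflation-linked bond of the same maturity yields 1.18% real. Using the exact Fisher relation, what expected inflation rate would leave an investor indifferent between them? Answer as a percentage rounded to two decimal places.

(1 + π) = (1 + i)/(1 + r) = 1.07840 / 1.01180 = 1.065823
Break-even inflation = 1.065823 − 1 → 6.58%.

6.58%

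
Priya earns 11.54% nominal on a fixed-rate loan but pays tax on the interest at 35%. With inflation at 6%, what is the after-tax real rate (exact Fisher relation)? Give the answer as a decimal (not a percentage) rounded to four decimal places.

After-tax nominal return = 11.54% × (1 − 0.35) = 7.5010%.
1 + r = 1.07501 / 1.06000 = 1.014160
After-tax real rate = 1.014160 − 1 → 0.0142.

0.0142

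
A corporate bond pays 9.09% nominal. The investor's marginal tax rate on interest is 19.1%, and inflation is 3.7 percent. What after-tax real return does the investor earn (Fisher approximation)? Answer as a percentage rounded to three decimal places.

3.654%

After-tax nominal return = 9.09% × (1 − 0.191) = 7.35381%.
r ≈ 7.35381% − 3.7% → 3.654%.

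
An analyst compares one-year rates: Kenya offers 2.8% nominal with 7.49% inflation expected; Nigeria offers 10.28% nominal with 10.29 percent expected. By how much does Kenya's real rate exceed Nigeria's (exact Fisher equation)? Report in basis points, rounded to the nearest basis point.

Kenya: (1 + 0.0280)/(1 + 0.0749) − 1 = -4.3632%
Nigeria: (1 + 0.1028)/(1 + 0.1029) − 1 = -0.0091%
Differential = -4.3632% − (-0.0091%) = -4.3541% → -435 basis points.

-435 basis points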